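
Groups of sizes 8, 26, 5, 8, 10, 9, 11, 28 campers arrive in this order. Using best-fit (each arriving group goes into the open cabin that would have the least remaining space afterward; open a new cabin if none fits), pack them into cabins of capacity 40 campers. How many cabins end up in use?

3

  8 → cabin 1 (new)  [load 8/40]
  26 → cabin 1  [load 34/40]
  5 → cabin 1  [load 39/40]
  8 → cabin 2 (new)  [load 8/40]
  10 → cabin 2  [load 18/40]
  9 → cabin 2  [load 27/40]
  11 → cabin 2  [load 38/40]
  28 → cabin 3 (new)  [load 28/40]
3 cabins opened.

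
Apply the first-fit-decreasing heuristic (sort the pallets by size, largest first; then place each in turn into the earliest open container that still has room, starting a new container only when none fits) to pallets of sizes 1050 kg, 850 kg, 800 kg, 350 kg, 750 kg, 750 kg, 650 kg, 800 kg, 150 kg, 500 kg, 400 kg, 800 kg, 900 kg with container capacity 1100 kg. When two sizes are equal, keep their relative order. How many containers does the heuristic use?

Sorted descending: 1050, 900, 850, 800, 800, 800, 750, 750, 650, 500, 400, 350, 150.
  1050 → container 1 (new)  [load 1050/1100]
  900 → container 2 (new)  [load 900/1100]
  850 → container 3 (new)  [load 850/1100]
  800 → container 4 (new)  [load 800/1100]
  800 → container 5 (new)  [load 800/1100]
  800 → container 6 (new)  [load 800/1100]
  750 → container 7 (new)  [load 750/1100]
  750 → container 8 (new)  [load 750/1100]
  650 → container 9 (new)  [load 650/1100]
  500 → container 10 (new)  [load 500/1100]
  400 → container 9  [load 1050/1100]
  350 → container 7  [load 1100/1100]
  150 → container 2  [load 1050/1100]
10 containers opened.

10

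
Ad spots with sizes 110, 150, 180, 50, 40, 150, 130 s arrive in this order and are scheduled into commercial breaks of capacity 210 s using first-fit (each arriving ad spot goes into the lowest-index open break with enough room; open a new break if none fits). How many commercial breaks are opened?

  110 → break 1 (new)  [load 110/210]
  150 → break 2 (new)  [load 150/210]
  180 → break 3 (new)  [load 180/210]
  50 → break 1  [load 160/210]
  40 → break 1  [load 200/210]
  150 → break 4 (new)  [load 150/210]
  130 → break 5 (new)  [load 130/210]
5 commercial breaks opened.

5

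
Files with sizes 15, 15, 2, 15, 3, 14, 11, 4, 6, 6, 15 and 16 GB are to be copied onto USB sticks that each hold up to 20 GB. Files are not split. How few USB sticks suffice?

Total = 16 + 15 + 15 + 15 + 15 + 14 + 11 + 6 + 6 + 4 + 3 + 2 = 122 GB.
Lower bound: ⌈122/20⌉ = 7 USB sticks.
A packing using 7 USB sticks:
  USB stick 1: 16 + 4 = 20
  USB stick 2: 15 + 3 + 2 = 20
  USB stick 3: 15 = 15
  USB stick 4: 15 = 15
  USB stick 5: 15 = 15
  USB stick 6: 14 + 6 = 20
  USB stick 7: 11 + 6 = 17
This matches the lower bound, so 7 is optimal.

7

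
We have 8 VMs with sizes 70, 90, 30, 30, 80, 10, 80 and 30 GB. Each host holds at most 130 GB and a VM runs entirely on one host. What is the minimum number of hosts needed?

Total = 90 + 80 + 80 + 70 + 30 + 30 + 30 + 10 = 420 GB.
Lower bound: ⌈420/130⌉ = 4 hosts.
A packing using 4 hosts:
  host 1: 90 + 30 + 10 = 130
  host 2: 80 + 30 = 110
  host 3: 80 + 30 = 110
  host 4: 70 = 70
This matches the lower bound, so 4 is optimal.

4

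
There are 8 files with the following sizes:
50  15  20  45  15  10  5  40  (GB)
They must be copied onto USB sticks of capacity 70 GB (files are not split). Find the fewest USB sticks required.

Total = 50 + 45 + 40 + 20 + 15 + 15 + 10 + 5 = 200 GB.
Lower bound: ⌈200/70⌉ = 3 USB sticks.
A packing using 3 USB sticks:
  USB stick 1: 50 + 20 = 70
  USB stick 2: 45 + 15 + 10 = 70
  USB stick 3: 40 + 15 + 5 = 60
This matches the lower bound, so 3 is optimal.

3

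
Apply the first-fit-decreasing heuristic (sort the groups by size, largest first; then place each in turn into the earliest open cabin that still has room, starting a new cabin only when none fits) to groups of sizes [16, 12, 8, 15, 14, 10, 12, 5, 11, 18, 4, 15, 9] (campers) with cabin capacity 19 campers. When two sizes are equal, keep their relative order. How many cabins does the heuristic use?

Sorted descending: 18, 16, 15, 15, 14, 12, 12, 11, 10, 9, 8, 5, 4.
  18 → cabin 1 (new)  [load 18/19]
  16 → cabin 2 (new)  [load 16/19]
  15 → cabin 3 (new)  [load 15/19]
  15 → cabin 4 (new)  [load 15/19]
  14 → cabin 5 (new)  [load 14/19]
  12 → cabin 6 (new)  [load 12/19]
  12 → cabin 7 (new)  [load 12/19]
  11 → cabin 8 (new)  [load 11/19]
  10 → cabin 9 (new)  [load 10/19]
  9 → cabin 9  [load 19/19]
  8 → cabin 8  [load 19/19]
  5 → cabin 5  [load 19/19]
  4 → cabin 3  [load 19/19]
9 cabins opened.

9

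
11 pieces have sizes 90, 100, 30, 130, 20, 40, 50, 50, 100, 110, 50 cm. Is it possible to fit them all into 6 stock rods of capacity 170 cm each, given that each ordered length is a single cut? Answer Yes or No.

Yes

A valid assignment using 5 stock rods:
  stock rod 1: 130 + 40 = 170
  stock rod 2: 110 + 50 = 160
  stock rod 3: 100 + 50 + 20 = 170
  stock rod 4: 100 + 50 = 150
  stock rod 5: 90 + 30 = 120
That uses only 5 ≤ 6, so 6 stock rods are enough.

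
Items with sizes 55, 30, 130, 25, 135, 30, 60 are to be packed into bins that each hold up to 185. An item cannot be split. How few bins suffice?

3

Total = 135 + 130 + 60 + 55 + 30 + 30 + 25 = 465.
Lower bound: ⌈465/185⌉ = 3 bins.
A packing using 3 bins:
  bin 1: 135 + 30 = 165
  bin 2: 130 + 55 = 185
  bin 3: 60 + 30 + 25 = 115
This matches the lower bound, so 3 is optimal.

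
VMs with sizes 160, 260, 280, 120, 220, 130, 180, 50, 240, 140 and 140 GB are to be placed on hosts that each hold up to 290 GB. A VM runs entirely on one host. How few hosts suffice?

8

Total = 280 + 260 + 240 + 220 + 180 + 160 + 140 + 140 + 130 + 120 + 50 = 1920 GB.
Lower bound: ⌈1920/290⌉ = 7 hosts.
A packing using 8 hosts:
  host 1: 280 = 280
  host 2: 260 = 260
  host 3: 240 + 50 = 290
  host 4: 220 = 220
  host 5: 180 = 180
  host 6: 160 + 130 = 290
  host 7: 140 + 140 = 280
  host 8: 120 = 120
No arrangement into 7 hosts stays within capacity, so 8 is optimal.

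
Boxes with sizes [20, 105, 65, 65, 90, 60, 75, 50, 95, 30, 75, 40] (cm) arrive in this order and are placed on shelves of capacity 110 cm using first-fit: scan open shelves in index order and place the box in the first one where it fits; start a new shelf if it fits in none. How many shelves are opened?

9

  20 → shelf 1 (new)  [load 20/110]
  105 → shelf 2 (new)  [load 105/110]
  65 → shelf 1  [load 85/110]
  65 → shelf 3 (new)  [load 65/110]
  90 → shelf 4 (new)  [load 90/110]
  60 → shelf 5 (new)  [load 60/110]
  75 → shelf 6 (new)  [load 75/110]
  50 → shelf 5  [load 110/110]
  95 → shelf 7 (new)  [load 95/110]
  30 → shelf 3  [load 95/110]
  75 → shelf 8 (new)  [load 75/110]
  40 → shelf 9 (new)  [load 40/110]
9 shelves opened.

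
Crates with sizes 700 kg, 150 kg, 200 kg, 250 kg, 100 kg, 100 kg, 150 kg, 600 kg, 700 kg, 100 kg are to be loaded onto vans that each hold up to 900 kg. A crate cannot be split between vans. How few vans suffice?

Total = 700 + 700 + 600 + 250 + 200 + 150 + 150 + 100 + 100 + 100 = 3050 kg.
Lower bound: ⌈3050/900⌉ = 4 vans.
A packing using 4 vans:
  van 1: 700 + 200 = 900
  van 2: 700 + 150 = 850
  van 3: 600 + 250 = 850
  van 4: 150 + 100 + 100 + 100 = 450
This matches the lower bound, so 4 is optimal.

4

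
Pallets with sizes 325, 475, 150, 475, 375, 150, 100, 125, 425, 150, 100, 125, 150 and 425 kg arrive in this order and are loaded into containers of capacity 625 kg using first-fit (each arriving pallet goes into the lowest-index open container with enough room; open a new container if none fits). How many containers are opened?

6

  325 → container 1 (new)  [load 325/625]
  475 → container 2 (new)  [load 475/625]
  150 → container 1  [load 475/625]
  475 → container 3 (new)  [load 475/625]
  375 → container 4 (new)  [load 375/625]
  150 → container 1  [load 625/625]
  100 → container 2  [load 575/625]
  125 → container 3  [load 600/625]
  425 → container 5 (new)  [load 425/625]
  150 → container 4  [load 525/625]
  100 → container 4  [load 625/625]
  125 → container 5  [load 550/625]
  150 → container 6 (new)  [load 150/625]
  425 → container 6  [load 575/625]
6 containers opened.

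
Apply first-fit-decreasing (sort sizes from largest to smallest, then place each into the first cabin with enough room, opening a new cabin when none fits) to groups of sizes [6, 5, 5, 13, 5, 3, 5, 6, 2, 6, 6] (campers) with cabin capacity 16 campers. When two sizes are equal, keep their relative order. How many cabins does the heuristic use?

5

Sorted descending: 13, 6, 6, 6, 6, 5, 5, 5, 5, 3, 2.
  13 → cabin 1 (new)  [load 13/16]
  6 → cabin 2 (new)  [load 6/16]
  6 → cabin 2  [load 12/16]
  6 → cabin 3 (new)  [load 6/16]
  6 → cabin 3  [load 12/16]
  5 → cabin 4 (new)  [load 5/16]
  5 → cabin 4  [load 10/16]
  5 → cabin 4  [load 15/16]
  5 → cabin 5 (new)  [load 5/16]
  3 → cabin 1  [load 16/16]
  2 → cabin 2  [load 14/16]
5 cabins opened.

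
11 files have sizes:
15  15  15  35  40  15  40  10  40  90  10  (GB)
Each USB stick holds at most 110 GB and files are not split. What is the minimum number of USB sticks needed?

3

Total = 90 + 40 + 40 + 40 + 35 + 15 + 15 + 15 + 15 + 10 + 10 = 325 GB.
Lower bound: ⌈325/110⌉ = 3 USB sticks.
A packing using 3 USB sticks:
  USB stick 1: 90 + 15 = 105
  USB stick 2: 40 + 40 + 15 + 15 = 110
  USB stick 3: 40 + 35 + 15 + 10 + 10 = 110
This matches the lower bound, so 3 is optimal.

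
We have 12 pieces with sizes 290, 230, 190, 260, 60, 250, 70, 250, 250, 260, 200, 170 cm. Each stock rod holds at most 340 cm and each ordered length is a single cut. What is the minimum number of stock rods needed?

Total = 290 + 260 + 260 + 250 + 250 + 250 + 230 + 200 + 190 + 170 + 70 + 60 = 2480 cm.
Lower bound: ⌈2480/340⌉ = 8 stock rods.
Also, 9 pieces each exceed 170 cm, and no two of those can share a stock rod, so at least 9 stock rods are needed.
A packing using 10 stock rods:
  stock rod 1: 290 = 290
  stock rod 2: 260 + 70 = 330
  stock rod 3: 260 + 60 = 320
  stock rod 4: 250 = 250
  stock rod 5: 250 = 250
  stock rod 6: 250 = 250
  stock rod 7: 230 = 230
  stock rod 8: 200 = 200
  stock rod 9: 190 = 190
  stock rod 10: 170 = 170
No arrangement into 9 stock rods stays within capacity, so 10 is optimal.

10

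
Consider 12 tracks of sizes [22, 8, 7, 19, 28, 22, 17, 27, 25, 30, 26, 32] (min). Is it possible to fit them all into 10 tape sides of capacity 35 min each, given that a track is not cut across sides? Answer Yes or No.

Yes

A valid assignment using 10 tape sides:
  side 1: 32 = 32
  side 2: 30 = 30
  side 3: 28 + 7 = 35
  side 4: 27 + 8 = 35
  side 5: 26 = 26
  side 6: 25 = 25
  side 7: 22 = 22
  side 8: 22 = 22
  side 9: 19 = 19
  side 10: 17 = 17
Every load is within 35 min, so 10 tape sides suffice.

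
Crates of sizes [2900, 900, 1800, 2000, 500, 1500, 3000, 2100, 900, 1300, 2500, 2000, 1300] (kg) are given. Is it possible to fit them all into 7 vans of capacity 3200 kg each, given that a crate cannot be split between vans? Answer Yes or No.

Total = 22700 kg; ⌈22700/3200⌉ = 8.
At least 8 vans are required, but only 7 are allowed.

No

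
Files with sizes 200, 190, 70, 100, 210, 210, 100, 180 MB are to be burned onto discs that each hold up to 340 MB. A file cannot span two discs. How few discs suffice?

Total = 210 + 210 + 200 + 190 + 180 + 100 + 100 + 70 = 1260 MB.
Lower bound: ⌈1260/340⌉ = 4 discs.
Also, 5 files each exceed 170 MB, and no two of those can share a disc, so at least 5 discs are needed.
A packing using 5 discs:
  disc 1: 210 + 100 = 310
  disc 2: 210 + 100 = 310
  disc 3: 200 + 70 = 270
  disc 4: 190 = 190
  disc 5: 180 = 180
This matches the lower bound, so 5 is optimal.

5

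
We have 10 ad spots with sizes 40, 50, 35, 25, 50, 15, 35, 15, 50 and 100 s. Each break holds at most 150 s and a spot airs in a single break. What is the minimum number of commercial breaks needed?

Total = 100 + 50 + 50 + 50 + 40 + 35 + 35 + 25 + 15 + 15 = 415 s.
Lower bound: ⌈415/150⌉ = 3 commercial breaks.
A packing using 3 commercial breaks:
  break 1: 100 + 50 = 150
  break 2: 50 + 50 + 40 = 140
  break 3: 35 + 35 + 25 + 15 + 15 = 125
This matches the lower bound, so 3 is optimal.

3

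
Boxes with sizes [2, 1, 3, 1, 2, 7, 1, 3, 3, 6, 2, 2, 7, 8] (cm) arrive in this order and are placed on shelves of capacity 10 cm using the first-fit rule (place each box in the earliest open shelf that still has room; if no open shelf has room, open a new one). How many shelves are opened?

  2 → shelf 1 (new)  [load 2/10]
  1 → shelf 1  [load 3/10]
  3 → shelf 1  [load 6/10]
  1 → shelf 1  [load 7/10]
  2 → shelf 1  [load 9/10]
  7 → shelf 2 (new)  [load 7/10]
  1 → shelf 1  [load 10/10]
  3 → shelf 2  [load 10/10]
  3 → shelf 3 (new)  [load 3/10]
  6 → shelf 3  [load 9/10]
  2 → shelf 4 (new)  [load 2/10]
  2 → shelf 4  [load 4/10]
  7 → shelf 5 (new)  [load 7/10]
  8 → shelf 6 (new)  [load 8/10]
6 shelves opened.

6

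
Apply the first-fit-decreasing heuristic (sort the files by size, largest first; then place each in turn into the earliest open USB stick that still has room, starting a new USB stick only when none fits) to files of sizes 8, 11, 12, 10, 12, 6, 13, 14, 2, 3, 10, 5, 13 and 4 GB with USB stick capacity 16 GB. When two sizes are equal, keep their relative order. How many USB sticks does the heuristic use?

9

Sorted descending: 14, 13, 13, 12, 12, 11, 10, 10, 8, 6, 5, 4, 3, 2.
  14 → USB stick 1 (new)  [load 14/16]
  13 → USB stick 2 (new)  [load 13/16]
  13 → USB stick 3 (new)  [load 13/16]
  12 → USB stick 4 (new)  [load 12/16]
  12 → USB stick 5 (new)  [load 12/16]
  11 → USB stick 6 (new)  [load 11/16]
  10 → USB stick 7 (new)  [load 10/16]
  10 → USB stick 8 (new)  [load 10/16]
  8 → USB stick 9 (new)  [load 8/16]
  6 → USB stick 7  [load 16/16]
  5 → USB stick 6  [load 16/16]
  4 → USB stick 4  [load 16/16]
  3 → USB stick 2  [load 16/16]
  2 → USB stick 1  [load 16/16]
9 USB sticks opened.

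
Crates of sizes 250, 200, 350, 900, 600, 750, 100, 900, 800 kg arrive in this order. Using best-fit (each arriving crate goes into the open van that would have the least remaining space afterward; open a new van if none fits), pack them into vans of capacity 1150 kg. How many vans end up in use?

6

  250 → van 1 (new)  [load 250/1150]
  200 → van 1  [load 450/1150]
  350 → van 1  [load 800/1150]
  900 → van 2 (new)  [load 900/1150]
  600 → van 3 (new)  [load 600/1150]
  750 → van 4 (new)  [load 750/1150]
  100 → van 2  [load 1000/1150]
  900 → van 5 (new)  [load 900/1150]
  800 → van 6 (new)  [load 800/1150]
6 vans opened.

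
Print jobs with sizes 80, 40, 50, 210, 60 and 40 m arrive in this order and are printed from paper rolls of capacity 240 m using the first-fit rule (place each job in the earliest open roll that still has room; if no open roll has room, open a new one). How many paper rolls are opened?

  80 → roll 1 (new)  [load 80/240]
  40 → roll 1  [load 120/240]
  50 → roll 1  [load 170/240]
  210 → roll 2 (new)  [load 210/240]
  60 → roll 1  [load 230/240]
  40 → roll 3 (new)  [load 40/240]
3 paper rolls opened.

3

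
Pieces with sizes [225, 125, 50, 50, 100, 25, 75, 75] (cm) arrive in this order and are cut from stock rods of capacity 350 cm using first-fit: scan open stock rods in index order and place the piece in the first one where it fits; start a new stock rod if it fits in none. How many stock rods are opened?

  225 → stock rod 1 (new)  [load 225/350]
  125 → stock rod 1  [load 350/350]
  50 → stock rod 2 (new)  [load 50/350]
  50 → stock rod 2  [load 100/350]
  100 → stock rod 2  [load 200/350]
  25 → stock rod 2  [load 225/350]
  75 → stock rod 2  [load 300/350]
  75 → stock rod 3 (new)  [load 75/350]
3 stock rods opened.

3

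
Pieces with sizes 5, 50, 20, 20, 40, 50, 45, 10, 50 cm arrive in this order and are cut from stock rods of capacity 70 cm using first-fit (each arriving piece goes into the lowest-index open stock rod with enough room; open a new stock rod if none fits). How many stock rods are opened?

  5 → stock rod 1 (new)  [load 5/70]
  50 → stock rod 1  [load 55/70]
  20 → stock rod 2 (new)  [load 20/70]
  20 → stock rod 2  [load 40/70]
  40 → stock rod 3 (new)  [load 40/70]
  50 → stock rod 4 (new)  [load 50/70]
  45 → stock rod 5 (new)  [load 45/70]
  10 → stock rod 1  [load 65/70]
  50 → stock rod 6 (new)  [load 50/70]
6 stock rods opened.

6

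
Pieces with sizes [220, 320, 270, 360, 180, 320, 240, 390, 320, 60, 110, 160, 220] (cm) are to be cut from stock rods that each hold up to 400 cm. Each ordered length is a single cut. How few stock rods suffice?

Total = 390 + 360 + 320 + 320 + 320 + 270 + 240 + 220 + 220 + 180 + 160 + 110 + 60 = 3170 cm.
Lower bound: ⌈3170/400⌉ = 8 stock rods.
Also, 9 pieces each exceed 200 cm, and no two of those can share a stock rod, so at least 9 stock rods are needed.
A packing using 9 stock rods:
  stock rod 1: 390 = 390
  stock rod 2: 360 = 360
  stock rod 3: 320 + 60 = 380
  stock rod 4: 320 = 320
  stock rod 5: 320 = 320
  stock rod 6: 270 + 110 = 380
  stock rod 7: 240 + 160 = 400
  stock rod 8: 220 + 180 = 400
  stock rod 9: 220 = 220
This matches the lower bound, so 9 is optimal.

9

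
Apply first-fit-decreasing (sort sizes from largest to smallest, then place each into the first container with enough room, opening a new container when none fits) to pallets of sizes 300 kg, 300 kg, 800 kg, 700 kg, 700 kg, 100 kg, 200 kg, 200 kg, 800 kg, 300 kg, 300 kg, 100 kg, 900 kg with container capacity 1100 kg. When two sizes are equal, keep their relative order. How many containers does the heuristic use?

6

Sorted descending: 900, 800, 800, 700, 700, 300, 300, 300, 300, 200, 200, 100, 100.
  900 → container 1 (new)  [load 900/1100]
  800 → container 2 (new)  [load 800/1100]
  800 → container 3 (new)  [load 800/1100]
  700 → container 4 (new)  [load 700/1100]
  700 → container 5 (new)  [load 700/1100]
  300 → container 2  [load 1100/1100]
  300 → container 3  [load 1100/1100]
  300 → container 4  [load 1000/1100]
  300 → container 5  [load 1000/1100]
  200 → container 1  [load 1100/1100]
  200 → container 6 (new)  [load 200/1100]
  100 → container 4  [load 1100/1100]
  100 → container 5  [load 1100/1100]
6 containers opened.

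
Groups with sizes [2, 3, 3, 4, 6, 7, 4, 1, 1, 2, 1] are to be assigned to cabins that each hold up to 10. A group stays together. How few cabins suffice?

Total = 7 + 6 + 4 + 4 + 3 + 3 + 2 + 2 + 1 + 1 + 1 = 34.
Lower bound: ⌈34/10⌉ = 4 cabins.
A packing using 4 cabins:
  cabin 1: 7 + 3 = 10
  cabin 2: 6 + 4 = 10
  cabin 3: 4 + 3 + 2 + 1 = 10
  cabin 4: 2 + 1 + 1 = 4
This matches the lower bound, so 4 is optimal.

4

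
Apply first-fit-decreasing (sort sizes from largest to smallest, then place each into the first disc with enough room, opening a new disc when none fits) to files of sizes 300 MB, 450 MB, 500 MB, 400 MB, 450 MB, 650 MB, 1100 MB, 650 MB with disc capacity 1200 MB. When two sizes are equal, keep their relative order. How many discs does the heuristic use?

Sorted descending: 1100, 650, 650, 500, 450, 450, 400, 300.
  1100 → disc 1 (new)  [load 1100/1200]
  650 → disc 2 (new)  [load 650/1200]
  650 → disc 3 (new)  [load 650/1200]
  500 → disc 2  [load 1150/1200]
  450 → disc 3  [load 1100/1200]
  450 → disc 4 (new)  [load 450/1200]
  400 → disc 4  [load 850/1200]
  300 → disc 4  [load 1150/1200]
4 discs opened.

4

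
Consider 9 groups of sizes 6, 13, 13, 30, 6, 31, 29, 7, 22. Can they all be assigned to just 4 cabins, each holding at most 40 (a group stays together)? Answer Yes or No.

Total = 157; ⌈157/40⌉ = 4.
The bound of 4 does not rule out 4, but exhaustive search shows no assignment into 4 cabins of capacity 40 exists — the minimum is 5.

No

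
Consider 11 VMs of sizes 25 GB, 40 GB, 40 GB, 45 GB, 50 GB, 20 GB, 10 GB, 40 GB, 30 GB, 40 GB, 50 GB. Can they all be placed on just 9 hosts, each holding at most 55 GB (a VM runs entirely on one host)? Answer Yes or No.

Yes

A valid assignment using 9 hosts:
  host 1: 50 = 50
  host 2: 50 = 50
  host 3: 45 + 10 = 55
  host 4: 40 = 40
  host 5: 40 = 40
  host 6: 40 = 40
  host 7: 40 = 40
  host 8: 30 + 25 = 55
  host 9: 20 = 20
Every load is within 55 GB, so 9 hosts suffice.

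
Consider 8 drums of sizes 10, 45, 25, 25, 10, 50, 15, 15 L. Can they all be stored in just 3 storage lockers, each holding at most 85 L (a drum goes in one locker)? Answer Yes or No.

Yes

A valid assignment using 3 storage lockers:
  locker 1: 50 + 25 + 10 = 85
  locker 2: 45 + 25 + 15 = 85
  locker 3: 15 + 10 = 25
Every load is within 85 L, so 3 storage lockers suffice.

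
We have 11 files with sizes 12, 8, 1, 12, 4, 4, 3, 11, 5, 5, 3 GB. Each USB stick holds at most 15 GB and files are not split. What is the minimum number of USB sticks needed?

5

Total = 12 + 12 + 11 + 8 + 5 + 5 + 4 + 4 + 3 + 3 + 1 = 68 GB.
Lower bound: ⌈68/15⌉ = 5 USB sticks.
A packing using 5 USB sticks:
  USB stick 1: 12 + 3 = 15
  USB stick 2: 12 + 3 = 15
  USB stick 3: 11 + 4 = 15
  USB stick 4: 8 + 5 + 1 = 14
  USB stick 5: 5 + 4 = 9
This matches the lower bound, so 5 is optimal.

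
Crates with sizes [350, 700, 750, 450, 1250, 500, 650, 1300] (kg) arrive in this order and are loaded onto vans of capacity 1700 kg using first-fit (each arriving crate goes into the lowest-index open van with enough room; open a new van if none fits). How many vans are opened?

5

  350 → van 1 (new)  [load 350/1700]
  700 → van 1  [load 1050/1700]
  750 → van 2 (new)  [load 750/1700]
  450 → van 1  [load 1500/1700]
  1250 → van 3 (new)  [load 1250/1700]
  500 → van 2  [load 1250/1700]
  650 → van 4 (new)  [load 650/1700]
  1300 → van 5 (new)  [load 1300/1700]
5 vans opened.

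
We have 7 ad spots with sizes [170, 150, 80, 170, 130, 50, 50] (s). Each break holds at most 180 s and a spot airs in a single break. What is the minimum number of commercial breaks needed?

Total = 170 + 170 + 150 + 130 + 80 + 50 + 50 = 800 s.
Lower bound: ⌈800/180⌉ = 5 commercial breaks.
A packing using 5 commercial breaks:
  break 1: 170 = 170
  break 2: 170 = 170
  break 3: 150 = 150
  break 4: 130 + 50 = 180
  break 5: 80 + 50 = 130
This matches the lower bound, so 5 is optimal.

5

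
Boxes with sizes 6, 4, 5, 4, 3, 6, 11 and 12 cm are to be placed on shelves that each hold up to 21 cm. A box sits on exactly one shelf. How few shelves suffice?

Total = 12 + 11 + 6 + 6 + 5 + 4 + 4 + 3 = 51 cm.
Lower bound: ⌈51/21⌉ = 3 shelves.
A packing using 3 shelves:
  shelf 1: 12 + 6 + 3 = 21
  shelf 2: 11 + 6 + 4 = 21
  shelf 3: 5 + 4 = 9
This matches the lower bound, so 3 is optimal.

3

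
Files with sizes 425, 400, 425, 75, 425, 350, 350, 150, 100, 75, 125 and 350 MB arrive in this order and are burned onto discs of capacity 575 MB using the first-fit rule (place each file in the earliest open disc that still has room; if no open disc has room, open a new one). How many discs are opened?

7

  425 → disc 1 (new)  [load 425/575]
  400 → disc 2 (new)  [load 400/575]
  425 → disc 3 (new)  [load 425/575]
  75 → disc 1  [load 500/575]
  425 → disc 4 (new)  [load 425/575]
  350 → disc 5 (new)  [load 350/575]
  350 → disc 6 (new)  [load 350/575]
  150 → disc 2  [load 550/575]
  100 → disc 3  [load 525/575]
  75 → disc 1  [load 575/575]
  125 → disc 4  [load 550/575]
  350 → disc 7 (new)  [load 350/575]
7 discs opened.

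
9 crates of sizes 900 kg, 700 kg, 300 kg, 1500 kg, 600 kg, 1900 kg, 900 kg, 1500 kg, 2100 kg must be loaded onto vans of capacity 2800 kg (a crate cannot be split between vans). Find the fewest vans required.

Total = 2100 + 1900 + 1500 + 1500 + 900 + 900 + 700 + 600 + 300 = 10400 kg.
Lower bound: ⌈10400/2800⌉ = 4 vans.
A packing using 4 vans:
  van 1: 2100 + 700 = 2800
  van 2: 1900 + 900 = 2800
  van 3: 1500 + 900 + 300 = 2700
  van 4: 1500 + 600 = 2100
This matches the lower bound, so 4 is optimal.

4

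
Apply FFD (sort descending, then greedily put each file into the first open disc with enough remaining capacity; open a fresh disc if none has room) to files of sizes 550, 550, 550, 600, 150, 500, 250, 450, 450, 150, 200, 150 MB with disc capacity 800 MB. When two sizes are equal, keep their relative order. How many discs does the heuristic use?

Sorted descending: 600, 550, 550, 550, 500, 450, 450, 250, 200, 150, 150, 150.
  600 → disc 1 (new)  [load 600/800]
  550 → disc 2 (new)  [load 550/800]
  550 → disc 3 (new)  [load 550/800]
  550 → disc 4 (new)  [load 550/800]
  500 → disc 5 (new)  [load 500/800]
  450 → disc 6 (new)  [load 450/800]
  450 → disc 7 (new)  [load 450/800]
  250 → disc 2  [load 800/800]
  200 → disc 1  [load 800/800]
  150 → disc 3  [load 700/800]
  150 → disc 4  [load 700/800]
  150 → disc 5  [load 650/800]
7 discs opened.

7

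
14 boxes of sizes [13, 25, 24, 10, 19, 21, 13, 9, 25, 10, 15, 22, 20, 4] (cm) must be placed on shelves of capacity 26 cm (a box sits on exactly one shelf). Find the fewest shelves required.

10

Total = 25 + 25 + 24 + 22 + 21 + 20 + 19 + 15 + 13 + 13 + 10 + 10 + 9 + 4 = 230 cm.
Lower bound: ⌈230/26⌉ = 9 shelves.
A packing using 10 shelves:
  shelf 1: 25 = 25
  shelf 2: 25 = 25
  shelf 3: 24 = 24
  shelf 4: 22 + 4 = 26
  shelf 5: 21 = 21
  shelf 6: 20 = 20
  shelf 7: 19 = 19
  shelf 8: 15 + 10 = 25
  shelf 9: 13 + 13 = 26
  shelf 10: 10 + 9 = 19
No arrangement into 9 shelves stays within capacity, so 10 is optimal.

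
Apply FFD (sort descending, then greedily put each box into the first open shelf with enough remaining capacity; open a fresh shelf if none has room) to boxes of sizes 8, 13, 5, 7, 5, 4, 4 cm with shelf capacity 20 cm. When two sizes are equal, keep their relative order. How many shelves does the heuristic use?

Sorted descending: 13, 8, 7, 5, 5, 4, 4.
  13 → shelf 1 (new)  [load 13/20]
  8 → shelf 2 (new)  [load 8/20]
  7 → shelf 1  [load 20/20]
  5 → shelf 2  [load 13/20]
  5 → shelf 2  [load 18/20]
  4 → shelf 3 (new)  [load 4/20]
  4 → shelf 3  [load 8/20]
3 shelves opened.

3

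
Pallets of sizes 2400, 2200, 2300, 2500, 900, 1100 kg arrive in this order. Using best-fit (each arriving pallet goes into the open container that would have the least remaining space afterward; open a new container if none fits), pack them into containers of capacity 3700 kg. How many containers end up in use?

4

  2400 → container 1 (new)  [load 2400/3700]
  2200 → container 2 (new)  [load 2200/3700]
  2300 → container 3 (new)  [load 2300/3700]
  2500 → container 4 (new)  [load 2500/3700]
  900 → container 4  [load 3400/3700]
  1100 → container 1  [load 3500/3700]
4 containers opened.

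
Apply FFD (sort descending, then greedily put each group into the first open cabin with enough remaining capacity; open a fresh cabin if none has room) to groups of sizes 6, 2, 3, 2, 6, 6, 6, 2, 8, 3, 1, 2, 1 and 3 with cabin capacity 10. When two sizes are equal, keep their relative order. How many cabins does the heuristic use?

6

Sorted descending: 8, 6, 6, 6, 6, 3, 3, 3, 2, 2, 2, 2, 1, 1.
  8 → cabin 1 (new)  [load 8/10]
  6 → cabin 2 (new)  [load 6/10]
  6 → cabin 3 (new)  [load 6/10]
  6 → cabin 4 (new)  [load 6/10]
  6 → cabin 5 (new)  [load 6/10]
  3 → cabin 2  [load 9/10]
  3 → cabin 3  [load 9/10]
  3 → cabin 4  [load 9/10]
  2 → cabin 1  [load 10/10]
  2 → cabin 5  [load 8/10]
  2 → cabin 5  [load 10/10]
  2 → cabin 6 (new)  [load 2/10]
  1 → cabin 2  [load 10/10]
  1 → cabin 3  [load 10/10]
6 cabins opened.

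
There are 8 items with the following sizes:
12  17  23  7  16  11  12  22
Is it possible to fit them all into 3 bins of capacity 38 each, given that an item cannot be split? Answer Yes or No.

Total = 120; ⌈120/38⌉ = 4.
At least 4 bins are required, but only 3 are allowed.

No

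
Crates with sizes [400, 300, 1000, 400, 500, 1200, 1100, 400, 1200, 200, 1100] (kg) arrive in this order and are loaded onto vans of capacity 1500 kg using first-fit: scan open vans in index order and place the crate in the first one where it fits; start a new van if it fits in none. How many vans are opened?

  400 → van 1 (new)  [load 400/1500]
  300 → van 1  [load 700/1500]
  1000 → van 2 (new)  [load 1000/1500]
  400 → van 1  [load 1100/1500]
  500 → van 2  [load 1500/1500]
  1200 → van 3 (new)  [load 1200/1500]
  1100 → van 4 (new)  [load 1100/1500]
  400 → van 1  [load 1500/1500]
  1200 → van 5 (new)  [load 1200/1500]
  200 → van 3  [load 1400/1500]
  1100 → van 6 (new)  [load 1100/1500]
6 vans opened.

6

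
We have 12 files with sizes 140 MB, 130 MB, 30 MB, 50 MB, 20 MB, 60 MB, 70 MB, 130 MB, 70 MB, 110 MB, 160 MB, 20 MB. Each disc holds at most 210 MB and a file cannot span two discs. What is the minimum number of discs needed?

5

Total = 160 + 140 + 130 + 130 + 110 + 70 + 70 + 60 + 50 + 30 + 20 + 20 = 990 MB.
Lower bound: ⌈990/210⌉ = 5 discs.
A packing using 5 discs:
  disc 1: 160 + 50 = 210
  disc 2: 140 + 70 = 210
  disc 3: 130 + 70 = 200
  disc 4: 130 + 60 + 20 = 210
  disc 5: 110 + 30 + 20 = 160
This matches the lower bound, so 5 is optimal.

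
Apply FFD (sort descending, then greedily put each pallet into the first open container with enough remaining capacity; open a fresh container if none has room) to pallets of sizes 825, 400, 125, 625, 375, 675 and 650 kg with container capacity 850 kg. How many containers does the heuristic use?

Sorted descending: 825, 675, 650, 625, 400, 375, 125.
  825 → container 1 (new)  [load 825/850]
  675 → container 2 (new)  [load 675/850]
  650 → container 3 (new)  [load 650/850]
  625 → container 4 (new)  [load 625/850]
  400 → container 5 (new)  [load 400/850]
  375 → container 5  [load 775/850]
  125 → container 2  [load 800/850]
5 containers opened.

5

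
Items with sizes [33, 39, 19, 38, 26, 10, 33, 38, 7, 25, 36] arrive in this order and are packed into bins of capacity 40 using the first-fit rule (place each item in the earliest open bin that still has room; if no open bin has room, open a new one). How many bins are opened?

9

  33 → bin 1 (new)  [load 33/40]
  39 → bin 2 (new)  [load 39/40]
  19 → bin 3 (new)  [load 19/40]
  38 → bin 4 (new)  [load 38/40]
  26 → bin 5 (new)  [load 26/40]
  10 → bin 3  [load 29/40]
  33 → bin 6 (new)  [load 33/40]
  38 → bin 7 (new)  [load 38/40]
  7 → bin 1  [load 40/40]
  25 → bin 8 (new)  [load 25/40]
  36 → bin 9 (new)  [load 36/40]
9 bins opened.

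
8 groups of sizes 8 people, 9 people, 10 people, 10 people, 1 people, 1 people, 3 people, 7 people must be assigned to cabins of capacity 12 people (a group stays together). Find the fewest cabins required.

Total = 10 + 10 + 9 + 8 + 7 + 3 + 1 + 1 = 49 people.
Lower bound: ⌈49/12⌉ = 5 cabins.
A packing using 5 cabins:
  cabin 1: 10 + 1 + 1 = 12
  cabin 2: 10 = 10
  cabin 3: 9 + 3 = 12
  cabin 4: 8 = 8
  cabin 5: 7 = 7
This matches the lower bound, so 5 is optimal.

5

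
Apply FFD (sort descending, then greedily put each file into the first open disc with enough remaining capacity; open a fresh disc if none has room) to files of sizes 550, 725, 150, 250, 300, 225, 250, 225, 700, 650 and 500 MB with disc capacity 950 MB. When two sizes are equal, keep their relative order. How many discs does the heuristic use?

5

Sorted descending: 725, 700, 650, 550, 500, 300, 250, 250, 225, 225, 150.
  725 → disc 1 (new)  [load 725/950]
  700 → disc 2 (new)  [load 700/950]
  650 → disc 3 (new)  [load 650/950]
  550 → disc 4 (new)  [load 550/950]
  500 → disc 5 (new)  [load 500/950]
  300 → disc 3  [load 950/950]
  250 → disc 2  [load 950/950]
  250 → disc 4  [load 800/950]
  225 → disc 1  [load 950/950]
  225 → disc 5  [load 725/950]
  150 → disc 4  [load 950/950]
5 discs opened.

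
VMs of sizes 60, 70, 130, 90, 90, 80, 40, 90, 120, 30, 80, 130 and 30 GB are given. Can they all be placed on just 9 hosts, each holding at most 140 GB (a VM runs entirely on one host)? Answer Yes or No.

A valid assignment using 9 hosts:
  host 1: 130 = 130
  host 2: 130 = 130
  host 3: 120 = 120
  host 4: 90 + 40 = 130
  host 5: 90 + 30 = 120
  host 6: 90 + 30 = 120
  host 7: 80 + 60 = 140
  host 8: 80 = 80
  host 9: 70 = 70
Every load is within 140 GB, so 9 hosts suffice.

Yes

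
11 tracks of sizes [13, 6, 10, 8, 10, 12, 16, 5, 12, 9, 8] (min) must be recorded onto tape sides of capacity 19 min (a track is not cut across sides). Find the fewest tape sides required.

7

Total = 16 + 13 + 12 + 12 + 10 + 10 + 9 + 8 + 8 + 6 + 5 = 109 min.
Lower bound: ⌈109/19⌉ = 6 tape sides.
A packing using 7 tape sides:
  side 1: 16 = 16
  side 2: 13 + 6 = 19
  side 3: 12 + 5 = 17
  side 4: 12 = 12
  side 5: 10 + 9 = 19
  side 6: 10 + 8 = 18
  side 7: 8 = 8
No arrangement into 6 tape sides stays within capacity, so 7 is optimal.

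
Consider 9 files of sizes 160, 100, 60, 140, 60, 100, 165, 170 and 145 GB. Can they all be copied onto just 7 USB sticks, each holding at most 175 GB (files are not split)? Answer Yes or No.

Yes

A valid assignment using 7 USB sticks:
  USB stick 1: 170 = 170
  USB stick 2: 165 = 165
  USB stick 3: 160 = 160
  USB stick 4: 145 = 145
  USB stick 5: 140 = 140
  USB stick 6: 100 + 60 = 160
  USB stick 7: 100 + 60 = 160
Every load is within 175 GB, so 7 USB sticks suffice.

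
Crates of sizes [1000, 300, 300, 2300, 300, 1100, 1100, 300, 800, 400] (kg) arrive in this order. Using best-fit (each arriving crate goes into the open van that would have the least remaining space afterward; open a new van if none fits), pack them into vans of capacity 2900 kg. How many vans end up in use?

3

  1000 → van 1 (new)  [load 1000/2900]
  300 → van 1  [load 1300/2900]
  300 → van 1  [load 1600/2900]
  2300 → van 2 (new)  [load 2300/2900]
  300 → van 2  [load 2600/2900]
  1100 → van 1  [load 2700/2900]
  1100 → van 3 (new)  [load 1100/2900]
  300 → van 2  [load 2900/2900]
  800 → van 3  [load 1900/2900]
  400 → van 3  [load 2300/2900]
3 vans opened.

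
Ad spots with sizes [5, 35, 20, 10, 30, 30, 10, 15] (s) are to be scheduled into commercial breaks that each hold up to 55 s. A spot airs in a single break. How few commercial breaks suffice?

3

Total = 35 + 30 + 30 + 20 + 15 + 10 + 10 + 5 = 155 s.
Lower bound: ⌈155/55⌉ = 3 commercial breaks.
A packing using 3 commercial breaks:
  break 1: 35 + 20 = 55
  break 2: 30 + 15 + 10 = 55
  break 3: 30 + 10 + 5 = 45
This matches the lower bound, so 3 is optimal.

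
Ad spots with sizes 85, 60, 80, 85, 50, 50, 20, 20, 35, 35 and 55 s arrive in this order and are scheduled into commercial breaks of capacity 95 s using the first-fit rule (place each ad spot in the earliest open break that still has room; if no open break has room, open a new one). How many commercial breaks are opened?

  85 → break 1 (new)  [load 85/95]
  60 → break 2 (new)  [load 60/95]
  80 → break 3 (new)  [load 80/95]
  85 → break 4 (new)  [load 85/95]
  50 → break 5 (new)  [load 50/95]
  50 → break 6 (new)  [load 50/95]
  20 → break 2  [load 80/95]
  20 → break 5  [load 70/95]
  35 → break 6  [load 85/95]
  35 → break 7 (new)  [load 35/95]
  55 → break 7  [load 90/95]
7 commercial breaks opened.

7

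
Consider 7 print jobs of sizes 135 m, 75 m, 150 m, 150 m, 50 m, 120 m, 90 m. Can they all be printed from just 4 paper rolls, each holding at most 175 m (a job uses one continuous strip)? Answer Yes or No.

No

Total = 770 m; ⌈770/175⌉ = 5.
At least 5 paper rolls are required, but only 4 are allowed.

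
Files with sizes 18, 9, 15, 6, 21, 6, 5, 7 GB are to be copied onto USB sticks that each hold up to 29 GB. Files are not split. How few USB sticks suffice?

Total = 21 + 18 + 15 + 9 + 7 + 6 + 6 + 5 = 87 GB.
Lower bound: ⌈87/29⌉ = 3 USB sticks.
A packing using 4 USB sticks:
  USB stick 1: 21 + 7 = 28
  USB stick 2: 18 + 9 = 27
  USB stick 3: 15 + 6 + 6 = 27
  USB stick 4: 5 = 5
No arrangement into 3 USB sticks stays within capacity, so 4 is optimal.

4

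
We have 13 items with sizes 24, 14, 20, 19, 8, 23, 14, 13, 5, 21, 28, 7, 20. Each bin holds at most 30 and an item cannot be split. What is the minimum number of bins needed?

Total = 28 + 24 + 23 + 21 + 20 + 20 + 19 + 14 + 14 + 13 + 8 + 7 + 5 = 216.
Lower bound: ⌈216/30⌉ = 8 bins.
A packing using 9 bins:
  bin 1: 28 = 28
  bin 2: 24 + 5 = 29
  bin 3: 23 + 7 = 30
  bin 4: 21 + 8 = 29
  bin 5: 20 = 20
  bin 6: 20 = 20
  bin 7: 19 = 19
  bin 8: 14 + 14 = 28
  bin 9: 13 = 13
No arrangement into 8 bins stays within capacity, so 9 is optimal.

9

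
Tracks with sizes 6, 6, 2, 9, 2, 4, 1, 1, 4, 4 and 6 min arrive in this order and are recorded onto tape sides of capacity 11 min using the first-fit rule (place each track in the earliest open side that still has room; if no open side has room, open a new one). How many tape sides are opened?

5

  6 → side 1 (new)  [load 6/11]
  6 → side 2 (new)  [load 6/11]
  2 → side 1  [load 8/11]
  9 → side 3 (new)  [load 9/11]
  2 → side 1  [load 10/11]
  4 → side 2  [load 10/11]
  1 → side 1  [load 11/11]
  1 → side 2  [load 11/11]
  4 → side 4 (new)  [load 4/11]
  4 → side 4  [load 8/11]
  6 → side 5 (new)  [load 6/11]
5 tape sides opened.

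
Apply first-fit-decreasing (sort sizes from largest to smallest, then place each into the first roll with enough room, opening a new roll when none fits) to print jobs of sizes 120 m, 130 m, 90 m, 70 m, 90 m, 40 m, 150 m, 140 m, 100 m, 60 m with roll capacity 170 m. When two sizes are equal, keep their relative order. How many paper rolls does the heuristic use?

7

Sorted descending: 150, 140, 130, 120, 100, 90, 90, 70, 60, 40.
  150 → roll 1 (new)  [load 150/170]
  140 → roll 2 (new)  [load 140/170]
  130 → roll 3 (new)  [load 130/170]
  120 → roll 4 (new)  [load 120/170]
  100 → roll 5 (new)  [load 100/170]
  90 → roll 6 (new)  [load 90/170]
  90 → roll 7 (new)  [load 90/170]
  70 → roll 5  [load 170/170]
  60 → roll 6  [load 150/170]
  40 → roll 3  [load 170/170]
7 paper rolls opened.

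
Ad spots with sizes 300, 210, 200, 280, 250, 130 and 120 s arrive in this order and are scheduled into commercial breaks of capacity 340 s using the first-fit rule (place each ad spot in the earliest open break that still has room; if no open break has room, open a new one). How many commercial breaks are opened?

5

  300 → break 1 (new)  [load 300/340]
  210 → break 2 (new)  [load 210/340]
  200 → break 3 (new)  [load 200/340]
  280 → break 4 (new)  [load 280/340]
  250 → break 5 (new)  [load 250/340]
  130 → break 2  [load 340/340]
  120 → break 3  [load 320/340]
5 commercial breaks opened.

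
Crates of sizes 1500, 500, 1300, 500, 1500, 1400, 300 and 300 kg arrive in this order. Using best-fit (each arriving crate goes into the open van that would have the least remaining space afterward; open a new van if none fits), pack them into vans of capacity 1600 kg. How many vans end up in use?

  1500 → van 1 (new)  [load 1500/1600]
  500 → van 2 (new)  [load 500/1600]
  1300 → van 3 (new)  [load 1300/1600]
  500 → van 2  [load 1000/1600]
  1500 → van 4 (new)  [load 1500/1600]
  1400 → van 5 (new)  [load 1400/1600]
  300 → van 3  [load 1600/1600]
  300 → van 2  [load 1300/1600]
5 vans opened.

5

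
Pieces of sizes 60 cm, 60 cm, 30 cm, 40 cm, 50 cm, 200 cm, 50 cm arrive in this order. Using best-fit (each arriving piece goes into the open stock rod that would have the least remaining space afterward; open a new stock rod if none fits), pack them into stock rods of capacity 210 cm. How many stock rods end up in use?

  60 → stock rod 1 (new)  [load 60/210]
  60 → stock rod 1  [load 120/210]
  30 → stock rod 1  [load 150/210]
  40 → stock rod 1  [load 190/210]
  50 → stock rod 2 (new)  [load 50/210]
  200 → stock rod 3 (new)  [load 200/210]
  50 → stock rod 2  [load 100/210]
3 stock rods opened.

3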